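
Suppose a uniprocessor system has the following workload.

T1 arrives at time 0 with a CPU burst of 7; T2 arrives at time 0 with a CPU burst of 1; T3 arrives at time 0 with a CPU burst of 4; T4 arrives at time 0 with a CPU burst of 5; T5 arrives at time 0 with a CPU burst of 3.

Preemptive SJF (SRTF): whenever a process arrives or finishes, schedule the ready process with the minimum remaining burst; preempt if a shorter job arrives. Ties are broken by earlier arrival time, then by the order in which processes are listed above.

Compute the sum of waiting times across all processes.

Timeline: | T2 0-1 | T5 1-4 | T3 4-8 | T4 8-13 | T1 13-20 |
Completion: T1=20  T2=1  T3=8  T4=13  T5=4
Waiting = turnaround − burst: T1=13, T2=0, T3=4, T4=8, T5=1
Total waiting = 13 + 0 + 4 + 8 + 1 = 26

26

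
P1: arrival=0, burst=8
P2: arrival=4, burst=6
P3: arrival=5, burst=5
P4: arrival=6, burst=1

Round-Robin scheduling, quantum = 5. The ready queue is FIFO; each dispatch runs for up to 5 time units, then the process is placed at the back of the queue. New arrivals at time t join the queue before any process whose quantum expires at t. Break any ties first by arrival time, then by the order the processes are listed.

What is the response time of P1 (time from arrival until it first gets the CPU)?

0

Gantt: | P1 0-5 | P2 5-10 | P3 10-15 | P1 15-18 | P4 18-19 | P2 19-20 |
Completion: P1=18  P2=20  P3=15  P4=19
Turnaround (C−A): P1=18  P2=16  P3=10  P4=13
Response(P1) = first start − arrival = 0 − 0 = 0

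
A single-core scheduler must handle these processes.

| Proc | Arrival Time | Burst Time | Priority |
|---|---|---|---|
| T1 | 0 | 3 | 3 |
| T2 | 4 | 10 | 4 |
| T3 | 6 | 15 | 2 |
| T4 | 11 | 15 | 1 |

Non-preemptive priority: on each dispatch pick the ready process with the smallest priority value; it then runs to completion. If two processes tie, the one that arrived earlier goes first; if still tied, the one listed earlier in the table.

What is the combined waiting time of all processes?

Schedule: | T1 0-3 | idle 3-4 | T2 4-14 | T4 14-29 | T3 29-44 |
Completion: T1=3  T2=14  T3=44  T4=29
Waiting = turnaround − burst: T1=0, T2=0, T3=23, T4=3
Total waiting = 0 + 0 + 23 + 3 = 26

26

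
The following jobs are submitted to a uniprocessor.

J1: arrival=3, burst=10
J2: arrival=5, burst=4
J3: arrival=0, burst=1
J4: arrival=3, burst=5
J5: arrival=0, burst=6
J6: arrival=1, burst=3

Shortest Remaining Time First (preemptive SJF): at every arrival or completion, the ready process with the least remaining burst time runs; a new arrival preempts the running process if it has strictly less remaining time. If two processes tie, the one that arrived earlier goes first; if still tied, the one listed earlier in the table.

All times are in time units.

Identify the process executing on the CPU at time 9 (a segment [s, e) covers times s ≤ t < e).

J2

Timeline: | J3 0-1 | J6 1-4 | J4 4-9 | J2 9-13 | J5 13-19 | J1 19-29 |
Completion: J1=29  J2=13  J3=1  J4=9  J5=19  J6=4
Turnaround (C−A): J1=26  J2=8  J3=1  J4=6  J5=19  J6=3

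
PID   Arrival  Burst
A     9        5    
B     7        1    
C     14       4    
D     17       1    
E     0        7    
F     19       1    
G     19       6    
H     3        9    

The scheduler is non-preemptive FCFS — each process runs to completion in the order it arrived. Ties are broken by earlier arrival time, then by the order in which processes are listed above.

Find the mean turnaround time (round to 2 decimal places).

Gantt: | E 0-7 | H 7-16 | B 16-17 | A 17-22 | C 22-26 | D 26-27 | F 27-28 | G 28-34 |
Completion: A=22  B=17  C=26  D=27  E=7  F=28  G=34  H=16
Turnaround times: A=13, B=10, C=12, D=10, E=7, F=9, G=15, H=13
Average turnaround = (13+10+12+10+7+9+15+13) / 8 = 89/8 = 11.13

11.13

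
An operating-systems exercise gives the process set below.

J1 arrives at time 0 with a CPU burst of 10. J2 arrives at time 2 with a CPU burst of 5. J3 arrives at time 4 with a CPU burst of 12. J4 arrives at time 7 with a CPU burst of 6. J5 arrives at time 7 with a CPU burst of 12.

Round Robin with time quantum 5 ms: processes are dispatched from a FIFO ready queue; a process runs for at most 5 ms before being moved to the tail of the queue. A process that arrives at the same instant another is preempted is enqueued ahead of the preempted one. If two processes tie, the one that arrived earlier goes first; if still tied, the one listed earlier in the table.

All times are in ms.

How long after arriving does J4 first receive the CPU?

Timeline: | J1 0-5 | J2 5-10 | J3 10-15 | J1 15-20 | J4 20-25 | J5 25-30 | J3 30-35 | J4 35-36 | J5 36-41 | J3 41-43 | J5 43-45 |
Completion: J1=20  J2=10  J3=43  J4=36  J5=45
Response(J4) = first start − arrival = 20 − 7 = 13

13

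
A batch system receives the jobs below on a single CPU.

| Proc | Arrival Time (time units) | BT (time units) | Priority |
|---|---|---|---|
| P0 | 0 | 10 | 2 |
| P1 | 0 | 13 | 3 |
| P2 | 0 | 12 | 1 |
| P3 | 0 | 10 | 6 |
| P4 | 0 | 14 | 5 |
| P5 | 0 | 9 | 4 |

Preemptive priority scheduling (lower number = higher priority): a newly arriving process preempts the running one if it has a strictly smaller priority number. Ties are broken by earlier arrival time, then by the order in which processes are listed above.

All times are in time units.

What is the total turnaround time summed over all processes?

Timeline: | P2 0-12 | P0 12-22 | P1 22-35 | P5 35-44 | P4 44-58 | P3 58-68 |
Completion: P0=22  P1=35  P2=12  P3=68  P4=58  P5=44
Turnaround = completion − arrival: P0=22, P1=35, P2=12, P3=68, P4=58, P5=44
Total turnaround = 22 + 35 + 12 + 68 + 58 + 44 = 239

239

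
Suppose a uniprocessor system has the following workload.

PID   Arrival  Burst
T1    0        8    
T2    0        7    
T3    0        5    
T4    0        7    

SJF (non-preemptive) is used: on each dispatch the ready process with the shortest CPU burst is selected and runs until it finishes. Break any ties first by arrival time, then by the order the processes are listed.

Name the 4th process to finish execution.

Gantt: | T3 0-5 | T2 5-12 | T4 12-19 | T1 19-27 |
Completion: T1=27  T2=12  T3=5  T4=19
Turnaround (C−A): T1=27  T2=12  T3=5  T4=19
Finish order: T3 → T2 → T4 → T1

T1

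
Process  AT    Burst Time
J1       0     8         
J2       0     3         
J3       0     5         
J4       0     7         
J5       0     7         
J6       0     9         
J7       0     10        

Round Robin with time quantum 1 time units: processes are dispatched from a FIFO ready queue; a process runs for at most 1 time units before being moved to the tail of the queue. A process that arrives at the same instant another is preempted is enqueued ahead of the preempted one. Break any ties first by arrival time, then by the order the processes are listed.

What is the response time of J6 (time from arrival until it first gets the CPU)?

Schedule: | J1 0-1 | J2 1-2 | J3 2-3 | J4 3-4 | J5 4-5 | J6 5-6 | J7 6-7 | J1 7-8 | J2 8-9 | J3 9-10 | J4 10-11 | J5 11-12 | J6 12-13 | J7 13-14 | J1 14-15 | J2 15-16 | J3 16-17 | J4 17-18 | J5 18-19 | J6 19-20 | J7 20-21 | J1 21-22 | J3 22-23 | J4 23-24 | J5 24-25 | J6 25-26 | J7 26-27 | J1 27-28 | J3 28-29 | J4 29-30 | J5 30-31 | J6 31-32 | J7 32-33 | J1 33-34 | J4 34-35 | J5 35-36 | J6 36-37 | J7 37-38 | J1 38-39 | J4 39-40 | J5 40-41 | J6 41-42 | J7 42-43 | J1 43-44 | J6 44-45 | J7 45-46 | J6 46-47 | J7 47-49 |
Completion: J1=44  J2=16  J3=29  J4=40  J5=41  J6=47  J7=49
Turnaround (C−A): J1=44  J2=16  J3=29  J4=40  J5=41  J6=47  J7=49
Response(J6) = first start − arrival = 5 − 0 = 5

5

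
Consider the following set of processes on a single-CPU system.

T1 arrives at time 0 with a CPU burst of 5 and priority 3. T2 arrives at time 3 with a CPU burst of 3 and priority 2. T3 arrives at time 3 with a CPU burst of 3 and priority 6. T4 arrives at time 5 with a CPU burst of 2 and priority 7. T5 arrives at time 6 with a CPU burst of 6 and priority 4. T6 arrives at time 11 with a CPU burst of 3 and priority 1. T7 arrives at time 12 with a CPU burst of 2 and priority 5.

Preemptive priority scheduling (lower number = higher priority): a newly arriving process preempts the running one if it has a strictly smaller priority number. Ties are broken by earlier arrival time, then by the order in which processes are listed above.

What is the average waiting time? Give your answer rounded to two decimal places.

Gantt: | T1 0-3 | T2 3-6 | T1 6-8 | T5 8-11 | T6 11-14 | T5 14-17 | T7 17-19 | T3 19-22 | T4 22-24 |
Completion: T1=8  T2=6  T3=22  T4=24  T5=17  T6=14  T7=19
Waiting times: T1=3, T2=0, T3=16, T4=17, T5=5, T6=0, T7=5
Average waiting = (3+0+16+17+5+0+5) / 7 = 46/7 = 6.57

6.57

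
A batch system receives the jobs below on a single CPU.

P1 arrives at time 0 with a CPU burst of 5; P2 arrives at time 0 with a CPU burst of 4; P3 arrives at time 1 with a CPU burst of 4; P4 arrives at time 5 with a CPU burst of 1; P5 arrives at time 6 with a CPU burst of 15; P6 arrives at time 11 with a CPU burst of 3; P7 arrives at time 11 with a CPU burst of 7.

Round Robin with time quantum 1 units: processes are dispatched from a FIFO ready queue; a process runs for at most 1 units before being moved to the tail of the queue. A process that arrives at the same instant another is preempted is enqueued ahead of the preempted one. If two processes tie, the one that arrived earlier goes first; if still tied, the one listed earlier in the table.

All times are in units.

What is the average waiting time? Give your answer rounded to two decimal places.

11.00

Schedule: | P1 0-1 | P2 1-2 | P3 2-3 | P1 3-4 | P2 4-5 | P3 5-6 | P1 6-7 | P4 7-8 | P2 8-9 | P5 9-10 | P3 10-11 | P1 11-12 | P2 12-13 | P5 13-14 | P6 14-15 | P7 15-16 | P3 16-17 | P1 17-18 | P5 18-19 | P6 19-20 | P7 20-21 | P5 21-22 | P6 22-23 | P7 23-24 | P5 24-25 | P7 25-26 | P5 26-27 | P7 27-28 | P5 28-29 | P7 29-30 | P5 30-31 | P7 31-32 | P5 32-39 |
Completion: P1=18  P2=13  P3=17  P4=8  P5=39  P6=23  P7=32
Waiting times: P1=13, P2=9, P3=12, P4=2, P5=18, P6=9, P7=14
Average waiting = (13+9+12+2+18+9+14) / 7 = 77/7 = 11.00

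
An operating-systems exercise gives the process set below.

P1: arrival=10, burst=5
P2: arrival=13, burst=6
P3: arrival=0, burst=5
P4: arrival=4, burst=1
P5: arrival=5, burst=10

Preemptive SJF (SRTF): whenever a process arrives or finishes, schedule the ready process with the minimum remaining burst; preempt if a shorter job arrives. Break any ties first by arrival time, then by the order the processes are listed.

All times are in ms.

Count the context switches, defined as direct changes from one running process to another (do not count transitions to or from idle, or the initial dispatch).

Timeline: | P3 0-5 | P4 5-6 | P5 6-10 | P1 10-15 | P5 15-21 | P2 21-27 |
Completion: P1=15  P2=27  P3=5  P4=6  P5=21

5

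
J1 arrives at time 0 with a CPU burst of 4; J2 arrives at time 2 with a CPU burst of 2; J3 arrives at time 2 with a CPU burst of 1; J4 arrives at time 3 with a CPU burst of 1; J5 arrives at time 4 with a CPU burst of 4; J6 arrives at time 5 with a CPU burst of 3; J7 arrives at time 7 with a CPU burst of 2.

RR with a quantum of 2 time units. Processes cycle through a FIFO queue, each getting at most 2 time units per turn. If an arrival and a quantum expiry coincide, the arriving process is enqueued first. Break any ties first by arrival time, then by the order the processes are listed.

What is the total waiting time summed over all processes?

Schedule: | J1 0-2 | J2 2-4 | J3 4-5 | J1 5-7 | J4 7-8 | J5 8-10 | J6 10-12 | J7 12-14 | J5 14-16 | J6 16-17 |
Completion: J1=7  J2=4  J3=5  J4=8  J5=16  J6=17  J7=14
Waiting = turnaround − burst: J1=3, J2=0, J3=2, J4=4, J5=8, J6=9, J7=5
Total waiting = 3 + 0 + 2 + 4 + 8 + 9 + 5 = 31

31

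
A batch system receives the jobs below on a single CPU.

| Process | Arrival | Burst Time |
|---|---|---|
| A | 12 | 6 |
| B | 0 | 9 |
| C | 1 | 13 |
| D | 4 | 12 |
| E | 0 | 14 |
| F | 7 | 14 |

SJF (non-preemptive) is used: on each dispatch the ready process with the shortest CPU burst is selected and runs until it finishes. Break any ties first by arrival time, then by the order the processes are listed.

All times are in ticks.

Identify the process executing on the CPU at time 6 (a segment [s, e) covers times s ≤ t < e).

Gantt: | B 0-9 | D 9-21 | A 21-27 | C 27-40 | E 40-54 | F 54-68 |
Completion: A=27  B=9  C=40  D=21  E=54  F=68
Turnaround (C−A): A=15  B=9  C=39  D=17  E=54  F=61

B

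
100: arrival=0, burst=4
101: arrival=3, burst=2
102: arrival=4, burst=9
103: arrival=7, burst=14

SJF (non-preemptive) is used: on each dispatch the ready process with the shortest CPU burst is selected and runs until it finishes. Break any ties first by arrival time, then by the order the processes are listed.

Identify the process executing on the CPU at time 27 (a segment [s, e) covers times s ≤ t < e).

103

Timeline: | 100 0-4 | 101 4-6 | 102 6-15 | 103 15-29 |
Completion: 100=4  101=6  102=15  103=29
Turnaround (C−A): 100=4  101=3  102=11  103=22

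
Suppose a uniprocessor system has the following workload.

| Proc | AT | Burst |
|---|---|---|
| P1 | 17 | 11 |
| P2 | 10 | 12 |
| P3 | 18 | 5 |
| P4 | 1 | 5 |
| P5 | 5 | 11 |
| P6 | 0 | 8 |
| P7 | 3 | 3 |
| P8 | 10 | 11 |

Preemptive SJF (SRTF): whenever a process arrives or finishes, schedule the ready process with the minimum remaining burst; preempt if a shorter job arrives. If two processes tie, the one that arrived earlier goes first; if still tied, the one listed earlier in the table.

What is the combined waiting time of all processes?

119

Gantt: | P6 0-1 | P4 1-6 | P7 6-9 | P6 9-16 | P5 16-18 | P3 18-23 | P5 23-32 | P8 32-43 | P1 43-54 | P2 54-66 |
Completion: P1=54  P2=66  P3=23  P4=6  P5=32  P6=16  P7=9  P8=43
Turnaround (C−A): P1=37  P2=56  P3=5  P4=5  P5=27  P6=16  P7=6  P8=33
Waiting = turnaround − burst: P1=26, P2=44, P3=0, P4=0, P5=16, P6=8, P7=3, P8=22
Total waiting = 26 + 44 + 0 + 0 + 16 + 8 + 3 + 22 = 119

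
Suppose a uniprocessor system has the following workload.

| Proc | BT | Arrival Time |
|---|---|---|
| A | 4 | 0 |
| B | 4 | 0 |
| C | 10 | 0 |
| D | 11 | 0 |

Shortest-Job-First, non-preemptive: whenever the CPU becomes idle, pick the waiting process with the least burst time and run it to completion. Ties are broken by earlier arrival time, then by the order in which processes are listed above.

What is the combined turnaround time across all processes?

Gantt: | A 0-4 | B 4-8 | C 8-18 | D 18-29 |
Completion: A=4  B=8  C=18  D=29
Turnaround = completion − arrival: A=4, B=8, C=18, D=29
Total turnaround = 4 + 8 + 18 + 29 = 59

59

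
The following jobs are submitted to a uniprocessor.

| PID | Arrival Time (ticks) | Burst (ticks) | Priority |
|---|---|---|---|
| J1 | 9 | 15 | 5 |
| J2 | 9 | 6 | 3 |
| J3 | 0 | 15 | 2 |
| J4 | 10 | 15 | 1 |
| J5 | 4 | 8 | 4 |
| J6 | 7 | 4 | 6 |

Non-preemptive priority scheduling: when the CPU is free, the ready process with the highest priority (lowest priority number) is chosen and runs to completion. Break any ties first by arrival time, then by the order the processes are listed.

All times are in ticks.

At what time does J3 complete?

15

Timeline: | J3 0-15 | J4 15-30 | J2 30-36 | J5 36-44 | J1 44-59 | J6 59-63 |
Completion: J1=59  J2=36  J3=15  J4=30  J5=44  J6=63
Turnaround (C−A): J1=50  J2=27  J3=15  J4=20  J5=40  J6=56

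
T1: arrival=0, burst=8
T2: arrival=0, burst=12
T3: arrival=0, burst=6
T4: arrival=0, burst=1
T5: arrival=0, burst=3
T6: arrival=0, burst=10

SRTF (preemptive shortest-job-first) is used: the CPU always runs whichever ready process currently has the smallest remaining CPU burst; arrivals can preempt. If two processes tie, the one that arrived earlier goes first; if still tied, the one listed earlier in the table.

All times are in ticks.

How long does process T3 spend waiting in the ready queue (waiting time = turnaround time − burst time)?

4

Timeline: | T4 0-1 | T5 1-4 | T3 4-10 | T1 10-18 | T6 18-28 | T2 28-40 |
Completion: T1=18  T2=40  T3=10  T4=1  T5=4  T6=28
Turnaround (C−A): T1=18  T2=40  T3=10  T4=1  T5=4  T6=28
Waiting(T3) = turnaround − burst = 10 − 6 = 4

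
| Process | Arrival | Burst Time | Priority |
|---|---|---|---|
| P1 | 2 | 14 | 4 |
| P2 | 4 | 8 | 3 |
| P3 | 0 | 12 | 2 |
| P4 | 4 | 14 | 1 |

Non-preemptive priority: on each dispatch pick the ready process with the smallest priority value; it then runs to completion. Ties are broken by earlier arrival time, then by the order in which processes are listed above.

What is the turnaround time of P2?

30

Gantt: | P3 0-12 | P4 12-26 | P2 26-34 | P1 34-48 |
Completion: P1=48  P2=34  P3=12  P4=26
Turnaround (C−A): P1=46  P2=30  P3=12  P4=22
Turnaround(P2) = completion − arrival = 34 − 4 = 30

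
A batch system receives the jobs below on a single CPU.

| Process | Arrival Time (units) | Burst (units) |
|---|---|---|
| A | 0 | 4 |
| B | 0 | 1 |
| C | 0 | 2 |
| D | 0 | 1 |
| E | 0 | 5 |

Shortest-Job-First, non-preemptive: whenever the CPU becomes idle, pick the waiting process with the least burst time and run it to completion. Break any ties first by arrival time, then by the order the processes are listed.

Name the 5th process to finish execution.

E

Schedule: | B 0-1 | D 1-2 | C 2-4 | A 4-8 | E 8-13 |
Completion: A=8  B=1  C=4  D=2  E=13
Turnaround (C−A): A=8  B=1  C=4  D=2  E=13
Finish order: B → D → C → A → E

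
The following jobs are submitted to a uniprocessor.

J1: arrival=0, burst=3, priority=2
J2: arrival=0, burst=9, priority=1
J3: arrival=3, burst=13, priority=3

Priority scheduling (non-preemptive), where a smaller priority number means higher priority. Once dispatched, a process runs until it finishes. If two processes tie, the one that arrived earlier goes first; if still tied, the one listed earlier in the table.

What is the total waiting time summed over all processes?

Schedule: | J2 0-9 | J1 9-12 | J3 12-25 |
Completion: J1=12  J2=9  J3=25
Turnaround (C−A): J1=12  J2=9  J3=22
Waiting = turnaround − burst: J1=9, J2=0, J3=9
Total waiting = 9 + 0 + 9 = 18

18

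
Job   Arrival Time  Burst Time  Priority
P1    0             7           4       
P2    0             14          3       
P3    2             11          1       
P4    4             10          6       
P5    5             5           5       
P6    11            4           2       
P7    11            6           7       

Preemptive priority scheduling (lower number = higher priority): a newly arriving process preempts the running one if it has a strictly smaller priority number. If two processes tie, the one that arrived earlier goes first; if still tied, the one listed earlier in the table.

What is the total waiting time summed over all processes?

Gantt: | P2 0-2 | P3 2-13 | P6 13-17 | P2 17-29 | P1 29-36 | P5 36-41 | P4 41-51 | P7 51-57 |
Completion: P1=36  P2=29  P3=13  P4=51  P5=41  P6=17  P7=57
Turnaround (C−A): P1=36  P2=29  P3=11  P4=47  P5=36  P6=6  P7=46
Waiting = turnaround − burst: P1=29, P2=15, P3=0, P4=37, P5=31, P6=2, P7=40
Total waiting = 29 + 15 + 0 + 37 + 31 + 2 + 40 = 154

154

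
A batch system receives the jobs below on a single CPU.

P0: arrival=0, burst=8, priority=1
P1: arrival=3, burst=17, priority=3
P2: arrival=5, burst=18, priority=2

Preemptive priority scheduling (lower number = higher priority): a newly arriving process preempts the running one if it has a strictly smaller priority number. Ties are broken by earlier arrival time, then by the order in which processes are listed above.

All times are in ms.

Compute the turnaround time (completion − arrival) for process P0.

8

Gantt: | P0 0-8 | P2 8-26 | P1 26-43 |
Completion: P0=8  P1=43  P2=26
Turnaround(P0) = completion − arrival = 8 − 0 = 8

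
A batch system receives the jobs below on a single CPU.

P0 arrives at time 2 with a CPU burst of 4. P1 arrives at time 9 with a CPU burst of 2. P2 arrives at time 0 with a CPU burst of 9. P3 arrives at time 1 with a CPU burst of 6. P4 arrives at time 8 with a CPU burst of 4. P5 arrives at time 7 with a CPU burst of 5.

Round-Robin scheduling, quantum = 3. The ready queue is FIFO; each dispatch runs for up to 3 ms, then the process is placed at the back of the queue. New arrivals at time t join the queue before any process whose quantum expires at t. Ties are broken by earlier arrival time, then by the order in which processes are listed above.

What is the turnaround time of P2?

Schedule: | P2 0-3 | P3 3-6 | P0 6-9 | P2 9-12 | P3 12-15 | P5 15-18 | P4 18-21 | P1 21-23 | P0 23-24 | P2 24-27 | P5 27-29 | P4 29-30 |
Completion: P0=24  P1=23  P2=27  P3=15  P4=30  P5=29
Turnaround(P2) = completion − arrival = 27 − 0 = 27

27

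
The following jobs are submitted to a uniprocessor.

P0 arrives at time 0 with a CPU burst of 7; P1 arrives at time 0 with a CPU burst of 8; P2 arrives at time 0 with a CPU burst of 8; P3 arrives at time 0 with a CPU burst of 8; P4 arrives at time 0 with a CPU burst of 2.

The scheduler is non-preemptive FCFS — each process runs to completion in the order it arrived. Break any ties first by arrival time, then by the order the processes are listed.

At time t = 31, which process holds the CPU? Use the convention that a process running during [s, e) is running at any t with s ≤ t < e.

P4

Schedule: | P0 0-7 | P1 7-15 | P2 15-23 | P3 23-31 | P4 31-33 |
Completion: P0=7  P1=15  P2=23  P3=31  P4=33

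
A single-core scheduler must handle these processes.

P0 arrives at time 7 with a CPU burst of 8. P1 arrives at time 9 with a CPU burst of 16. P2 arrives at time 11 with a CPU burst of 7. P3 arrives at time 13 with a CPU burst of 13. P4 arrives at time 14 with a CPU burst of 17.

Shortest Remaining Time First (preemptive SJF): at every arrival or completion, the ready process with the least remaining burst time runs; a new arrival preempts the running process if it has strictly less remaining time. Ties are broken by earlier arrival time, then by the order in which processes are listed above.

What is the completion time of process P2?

22

Timeline: | idle 0-7 | P0 7-15 | P2 15-22 | P3 22-35 | P1 35-51 | P4 51-68 |
Completion: P0=15  P1=51  P2=22  P3=35  P4=68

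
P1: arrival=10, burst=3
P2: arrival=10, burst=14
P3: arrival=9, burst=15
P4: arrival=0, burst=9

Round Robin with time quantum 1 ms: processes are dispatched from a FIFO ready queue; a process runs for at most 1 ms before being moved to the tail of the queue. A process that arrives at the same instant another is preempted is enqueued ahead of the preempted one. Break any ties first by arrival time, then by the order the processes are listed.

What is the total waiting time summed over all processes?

Gantt: | P4 0-9 | P3 9-10 | P1 10-11 | P2 11-12 | P3 12-13 | P1 13-14 | P2 14-15 | P3 15-16 | P1 16-17 | P2 17-18 | P3 18-19 | P2 19-20 | P3 20-21 | P2 21-22 | P3 22-23 | P2 23-24 | P3 24-25 | P2 25-26 | P3 26-27 | P2 27-28 | P3 28-29 | P2 29-30 | P3 30-31 | P2 31-32 | P3 32-33 | P2 33-34 | P3 34-35 | P2 35-36 | P3 36-37 | P2 37-38 | P3 38-39 | P2 39-40 | P3 40-41 |
Completion: P1=17  P2=40  P3=41  P4=9
Turnaround (C−A): P1=7  P2=30  P3=32  P4=9
Waiting = turnaround − burst: P1=4, P2=16, P3=17, P4=0
Total waiting = 4 + 16 + 17 + 0 = 37

37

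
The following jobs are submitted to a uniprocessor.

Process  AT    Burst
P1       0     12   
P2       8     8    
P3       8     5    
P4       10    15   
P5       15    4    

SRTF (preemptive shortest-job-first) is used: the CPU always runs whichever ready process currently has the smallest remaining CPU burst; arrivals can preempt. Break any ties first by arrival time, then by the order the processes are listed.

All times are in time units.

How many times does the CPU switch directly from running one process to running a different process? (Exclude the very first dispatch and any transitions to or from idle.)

4

Gantt: | P1 0-12 | P3 12-17 | P5 17-21 | P2 21-29 | P4 29-44 |
Completion: P1=12  P2=29  P3=17  P4=44  P5=21
Turnaround (C−A): P1=12  P2=21  P3=9  P4=34  P5=6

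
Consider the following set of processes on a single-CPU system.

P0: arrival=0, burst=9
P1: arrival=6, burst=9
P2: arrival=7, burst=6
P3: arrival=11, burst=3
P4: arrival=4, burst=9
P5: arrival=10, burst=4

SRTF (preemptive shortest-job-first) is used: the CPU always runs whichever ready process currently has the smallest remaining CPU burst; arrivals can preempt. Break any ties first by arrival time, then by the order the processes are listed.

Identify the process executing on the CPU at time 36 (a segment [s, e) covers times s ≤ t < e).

P1

Schedule: | P0 0-9 | P2 9-10 | P5 10-14 | P3 14-17 | P2 17-22 | P4 22-31 | P1 31-40 |
Completion: P0=9  P1=40  P2=22  P3=17  P4=31  P5=14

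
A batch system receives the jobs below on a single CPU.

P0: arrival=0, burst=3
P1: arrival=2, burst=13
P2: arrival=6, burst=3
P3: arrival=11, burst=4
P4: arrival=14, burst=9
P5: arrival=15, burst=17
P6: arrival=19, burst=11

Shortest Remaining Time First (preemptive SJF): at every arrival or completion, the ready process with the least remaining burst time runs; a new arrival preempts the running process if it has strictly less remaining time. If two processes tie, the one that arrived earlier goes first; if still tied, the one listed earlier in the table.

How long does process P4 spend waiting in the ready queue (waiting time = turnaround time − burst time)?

9

Gantt: | P0 0-3 | P1 3-6 | P2 6-9 | P1 9-11 | P3 11-15 | P1 15-23 | P4 23-32 | P6 32-43 | P5 43-60 |
Completion: P0=3  P1=23  P2=9  P3=15  P4=32  P5=60  P6=43
Waiting(P4) = turnaround − burst = 18 − 9 = 9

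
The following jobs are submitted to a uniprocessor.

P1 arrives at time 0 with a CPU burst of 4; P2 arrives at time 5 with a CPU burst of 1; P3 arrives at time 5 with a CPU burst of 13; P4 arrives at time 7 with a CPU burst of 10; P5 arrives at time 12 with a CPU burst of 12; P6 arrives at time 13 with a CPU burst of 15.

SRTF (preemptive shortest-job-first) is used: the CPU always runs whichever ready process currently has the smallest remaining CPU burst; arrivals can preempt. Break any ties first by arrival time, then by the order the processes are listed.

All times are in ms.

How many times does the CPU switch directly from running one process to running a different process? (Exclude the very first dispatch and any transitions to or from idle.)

Gantt: | P1 0-4 | idle 4-5 | P2 5-6 | P3 6-7 | P4 7-17 | P3 17-29 | P5 29-41 | P6 41-56 |
Completion: P1=4  P2=6  P3=29  P4=17  P5=41  P6=56

5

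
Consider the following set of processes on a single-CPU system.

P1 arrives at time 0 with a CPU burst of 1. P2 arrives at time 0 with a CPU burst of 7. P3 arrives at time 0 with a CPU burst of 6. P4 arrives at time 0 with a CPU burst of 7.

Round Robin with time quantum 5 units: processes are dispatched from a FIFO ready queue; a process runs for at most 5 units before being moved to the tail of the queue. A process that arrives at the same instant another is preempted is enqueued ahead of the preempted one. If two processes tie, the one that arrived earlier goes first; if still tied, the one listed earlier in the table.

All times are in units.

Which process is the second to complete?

Gantt: | P1 0-1 | P2 1-6 | P3 6-11 | P4 11-16 | P2 16-18 | P3 18-19 | P4 19-21 |
Completion: P1=1  P2=18  P3=19  P4=21
Finish order: P1 → P2 → P3 → P4

P2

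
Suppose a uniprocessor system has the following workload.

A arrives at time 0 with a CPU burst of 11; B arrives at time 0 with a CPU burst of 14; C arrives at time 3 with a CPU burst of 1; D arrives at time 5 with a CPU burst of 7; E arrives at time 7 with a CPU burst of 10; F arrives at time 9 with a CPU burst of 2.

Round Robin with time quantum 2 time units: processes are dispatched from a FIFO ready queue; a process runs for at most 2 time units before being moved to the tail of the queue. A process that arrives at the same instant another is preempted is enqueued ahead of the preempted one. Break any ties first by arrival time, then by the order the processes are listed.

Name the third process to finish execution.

D

Schedule: | A 0-2 | B 2-4 | A 4-6 | C 6-7 | B 7-9 | D 9-11 | A 11-13 | E 13-15 | F 15-17 | B 17-19 | D 19-21 | A 21-23 | E 23-25 | B 25-27 | D 27-29 | A 29-31 | E 31-33 | B 33-35 | D 35-36 | A 36-37 | E 37-39 | B 39-41 | E 41-43 | B 43-45 |
Completion: A=37  B=45  C=7  D=36  E=43  F=17
Turnaround (C−A): A=37  B=45  C=4  D=31  E=36  F=8
Finish order: C → F → D → A → E → B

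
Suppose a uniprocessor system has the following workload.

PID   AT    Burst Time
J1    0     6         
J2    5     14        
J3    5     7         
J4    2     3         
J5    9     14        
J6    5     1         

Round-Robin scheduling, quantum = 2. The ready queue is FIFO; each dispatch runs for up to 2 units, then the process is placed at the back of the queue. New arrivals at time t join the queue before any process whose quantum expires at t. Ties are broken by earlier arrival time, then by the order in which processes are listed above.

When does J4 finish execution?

7

Timeline: | J1 0-2 | J4 2-4 | J1 4-6 | J4 6-7 | J2 7-9 | J3 9-11 | J6 11-12 | J1 12-14 | J5 14-16 | J2 16-18 | J3 18-20 | J5 20-22 | J2 22-24 | J3 24-26 | J5 26-28 | J2 28-30 | J3 30-31 | J5 31-33 | J2 33-35 | J5 35-37 | J2 37-39 | J5 39-41 | J2 41-43 | J5 43-45 |
Completion: J1=14  J2=43  J3=31  J4=7  J5=45  J6=12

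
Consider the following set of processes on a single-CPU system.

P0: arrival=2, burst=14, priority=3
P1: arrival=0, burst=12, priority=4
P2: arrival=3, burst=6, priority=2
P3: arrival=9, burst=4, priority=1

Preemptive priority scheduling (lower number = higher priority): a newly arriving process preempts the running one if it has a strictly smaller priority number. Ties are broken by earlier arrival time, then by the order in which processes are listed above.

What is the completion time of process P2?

Gantt: | P1 0-2 | P0 2-3 | P2 3-9 | P3 9-13 | P0 13-26 | P1 26-36 |
Completion: P0=26  P1=36  P2=9  P3=13

9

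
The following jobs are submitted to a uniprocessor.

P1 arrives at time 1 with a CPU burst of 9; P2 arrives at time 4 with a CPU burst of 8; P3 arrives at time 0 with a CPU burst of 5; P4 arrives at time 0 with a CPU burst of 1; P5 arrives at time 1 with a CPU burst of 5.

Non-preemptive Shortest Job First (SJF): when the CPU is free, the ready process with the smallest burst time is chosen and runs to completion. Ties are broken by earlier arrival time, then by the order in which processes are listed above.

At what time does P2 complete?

19

Timeline: | P4 0-1 | P3 1-6 | P5 6-11 | P2 11-19 | P1 19-28 |
Completion: P1=28  P2=19  P3=6  P4=1  P5=11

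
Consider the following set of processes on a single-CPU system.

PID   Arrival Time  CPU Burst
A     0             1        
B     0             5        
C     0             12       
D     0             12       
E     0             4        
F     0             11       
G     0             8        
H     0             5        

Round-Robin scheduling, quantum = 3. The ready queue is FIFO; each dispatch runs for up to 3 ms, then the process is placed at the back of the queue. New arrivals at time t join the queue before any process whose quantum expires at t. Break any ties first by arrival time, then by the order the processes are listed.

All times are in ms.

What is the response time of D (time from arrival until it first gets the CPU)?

Gantt: | A 0-1 | B 1-4 | C 4-7 | D 7-10 | E 10-13 | F 13-16 | G 16-19 | H 19-22 | B 22-24 | C 24-27 | D 27-30 | E 30-31 | F 31-34 | G 34-37 | H 37-39 | C 39-42 | D 42-45 | F 45-48 | G 48-50 | C 50-53 | D 53-56 | F 56-58 |
Completion: A=1  B=24  C=53  D=56  E=31  F=58  G=50  H=39
Turnaround (C−A): A=1  B=24  C=53  D=56  E=31  F=58  G=50  H=39
Response(D) = first start − arrival = 7 − 0 = 7

7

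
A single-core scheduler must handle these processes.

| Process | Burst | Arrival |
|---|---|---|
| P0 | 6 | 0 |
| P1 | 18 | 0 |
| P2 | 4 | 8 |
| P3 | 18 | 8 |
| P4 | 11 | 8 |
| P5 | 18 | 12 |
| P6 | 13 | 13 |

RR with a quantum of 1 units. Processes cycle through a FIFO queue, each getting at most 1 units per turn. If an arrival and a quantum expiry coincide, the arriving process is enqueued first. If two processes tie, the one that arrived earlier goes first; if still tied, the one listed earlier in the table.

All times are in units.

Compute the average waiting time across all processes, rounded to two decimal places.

42.86

Gantt: | P0 0-1 | P1 1-2 | P0 2-3 | P1 3-4 | P0 4-5 | P1 5-6 | P0 6-7 | P1 7-8 | P0 8-9 | P2 9-10 | P3 10-11 | P4 11-12 | P1 12-13 | P0 13-14 | P2 14-15 | P3 15-16 | P5 16-17 | P4 17-18 | P6 18-19 | P1 19-20 | P2 20-21 | P3 21-22 | P5 22-23 | P4 23-24 | P6 24-25 | P1 25-26 | P2 26-27 | P3 27-28 | P5 28-29 | P4 29-30 | P6 30-31 | P1 31-32 | P3 32-33 | P5 33-34 | P4 34-35 | P6 35-36 | P1 36-37 | P3 37-38 | P5 38-39 | P4 39-40 | P6 40-41 | P1 41-42 | P3 42-43 | P5 43-44 | P4 44-45 | P6 45-46 | P1 46-47 | P3 47-48 | P5 48-49 | P4 49-50 | P6 50-51 | P1 51-52 | P3 52-53 | P5 53-54 | P4 54-55 | P6 55-56 | P1 56-57 | P3 57-58 | P5 58-59 | P4 59-60 | P6 60-61 | P1 61-62 | P3 62-63 | P5 63-64 | P4 64-65 | P6 65-66 | P1 66-67 | P3 67-68 | P5 68-69 | P6 69-70 | P1 70-71 | P3 71-72 | P5 72-73 | P6 73-74 | P1 74-75 | P3 75-76 | P5 76-77 | P6 77-78 | P1 78-79 | P3 79-80 | P5 80-81 | P3 81-82 | P5 82-83 | P3 83-84 | P5 84-85 | P3 85-86 | P5 86-88 |
Completion: P0=14  P1=79  P2=27  P3=86  P4=65  P5=88  P6=78
Turnaround (C−A): P0=14  P1=79  P2=19  P3=78  P4=57  P5=76  P6=65
Waiting times: P0=8, P1=61, P2=15, P3=60, P4=46, P5=58, P6=52
Average waiting = (8+61+15+60+46+58+52) / 7 = 300/7 = 42.86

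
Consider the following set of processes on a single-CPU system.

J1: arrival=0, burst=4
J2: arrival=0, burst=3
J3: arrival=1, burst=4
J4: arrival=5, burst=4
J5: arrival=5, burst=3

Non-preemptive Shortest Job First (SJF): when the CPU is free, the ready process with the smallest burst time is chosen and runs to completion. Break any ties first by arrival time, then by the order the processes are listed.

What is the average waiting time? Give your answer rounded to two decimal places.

Timeline: | J2 0-3 | J1 3-7 | J5 7-10 | J3 10-14 | J4 14-18 |
Completion: J1=7  J2=3  J3=14  J4=18  J5=10
Waiting times: J1=3, J2=0, J3=9, J4=9, J5=2
Average waiting = (3+0+9+9+2) / 5 = 23/5 = 4.60

4.60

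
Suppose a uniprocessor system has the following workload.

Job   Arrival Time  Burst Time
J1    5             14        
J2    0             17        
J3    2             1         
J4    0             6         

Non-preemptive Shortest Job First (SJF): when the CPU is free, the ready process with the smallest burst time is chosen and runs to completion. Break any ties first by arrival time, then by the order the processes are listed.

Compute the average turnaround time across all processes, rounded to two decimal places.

16.25

Gantt: | J4 0-6 | J3 6-7 | J1 7-21 | J2 21-38 |
Completion: J1=21  J2=38  J3=7  J4=6
Turnaround (C−A): J1=16  J2=38  J3=5  J4=6
Turnaround times: J1=16, J2=38, J3=5, J4=6
Average turnaround = (16+38+5+6) / 4 = 65/4 = 16.25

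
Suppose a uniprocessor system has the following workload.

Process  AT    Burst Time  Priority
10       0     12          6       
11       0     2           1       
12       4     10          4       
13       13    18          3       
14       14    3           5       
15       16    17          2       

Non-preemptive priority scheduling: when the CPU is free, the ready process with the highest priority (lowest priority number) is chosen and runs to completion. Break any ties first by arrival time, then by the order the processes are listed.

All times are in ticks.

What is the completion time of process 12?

59

Gantt: | 11 0-2 | 10 2-14 | 13 14-32 | 15 32-49 | 12 49-59 | 14 59-62 |
Completion: 10=14  11=2  12=59  13=32  14=62  15=49
Turnaround (C−A): 10=14  11=2  12=55  13=19  14=48  15=33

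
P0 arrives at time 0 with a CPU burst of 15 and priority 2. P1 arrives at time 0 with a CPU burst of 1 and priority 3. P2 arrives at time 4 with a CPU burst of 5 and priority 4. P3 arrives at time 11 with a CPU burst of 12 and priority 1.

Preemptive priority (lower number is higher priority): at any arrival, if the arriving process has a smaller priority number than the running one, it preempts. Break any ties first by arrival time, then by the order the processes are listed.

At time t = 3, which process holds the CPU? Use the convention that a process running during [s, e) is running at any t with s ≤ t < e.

Timeline: | P0 0-11 | P3 11-23 | P0 23-27 | P1 27-28 | P2 28-33 |
Completion: P0=27  P1=28  P2=33  P3=23

P0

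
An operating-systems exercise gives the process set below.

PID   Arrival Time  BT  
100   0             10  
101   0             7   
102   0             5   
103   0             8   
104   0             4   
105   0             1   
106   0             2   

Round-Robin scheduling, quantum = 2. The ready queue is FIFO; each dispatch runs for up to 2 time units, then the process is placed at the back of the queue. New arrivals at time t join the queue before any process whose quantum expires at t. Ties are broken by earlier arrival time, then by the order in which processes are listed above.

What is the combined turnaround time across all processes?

180

Gantt: | 100 0-2 | 101 2-4 | 102 4-6 | 103 6-8 | 104 8-10 | 105 10-11 | 106 11-13 | 100 13-15 | 101 15-17 | 102 17-19 | 103 19-21 | 104 21-23 | 100 23-25 | 101 25-27 | 102 27-28 | 103 28-30 | 100 30-32 | 101 32-33 | 103 33-35 | 100 35-37 |
Completion: 100=37  101=33  102=28  103=35  104=23  105=11  106=13
Turnaround (C−A): 100=37  101=33  102=28  103=35  104=23  105=11  106=13
Turnaround = completion − arrival: 100=37, 101=33, 102=28, 103=35, 104=23, 105=11, 106=13
Total turnaround = 37 + 33 + 28 + 35 + 23 + 11 + 13 = 180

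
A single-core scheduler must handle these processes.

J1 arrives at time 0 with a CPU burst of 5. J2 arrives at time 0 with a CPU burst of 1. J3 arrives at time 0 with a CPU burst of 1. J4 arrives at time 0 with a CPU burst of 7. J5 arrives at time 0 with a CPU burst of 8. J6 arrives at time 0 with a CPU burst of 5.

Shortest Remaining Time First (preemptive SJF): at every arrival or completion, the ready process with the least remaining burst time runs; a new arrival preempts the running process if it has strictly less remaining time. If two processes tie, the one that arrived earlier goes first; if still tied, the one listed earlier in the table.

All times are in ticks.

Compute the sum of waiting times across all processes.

41

Timeline: | J2 0-1 | J3 1-2 | J1 2-7 | J6 7-12 | J4 12-19 | J5 19-27 |
Completion: J1=7  J2=1  J3=2  J4=19  J5=27  J6=12
Waiting = turnaround − burst: J1=2, J2=0, J3=1, J4=12, J5=19, J6=7
Total waiting = 2 + 0 + 1 + 12 + 19 + 7 = 41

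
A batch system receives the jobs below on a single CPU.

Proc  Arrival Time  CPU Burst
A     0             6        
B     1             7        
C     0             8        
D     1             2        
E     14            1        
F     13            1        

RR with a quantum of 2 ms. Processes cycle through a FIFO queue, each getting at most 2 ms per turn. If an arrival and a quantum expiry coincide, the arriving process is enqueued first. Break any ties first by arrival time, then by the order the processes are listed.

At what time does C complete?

24

Schedule: | A 0-2 | C 2-4 | B 4-6 | D 6-8 | A 8-10 | C 10-12 | B 12-14 | A 14-16 | C 16-18 | F 18-19 | E 19-20 | B 20-22 | C 22-24 | B 24-25 |
Completion: A=16  B=25  C=24  D=8  E=20  F=19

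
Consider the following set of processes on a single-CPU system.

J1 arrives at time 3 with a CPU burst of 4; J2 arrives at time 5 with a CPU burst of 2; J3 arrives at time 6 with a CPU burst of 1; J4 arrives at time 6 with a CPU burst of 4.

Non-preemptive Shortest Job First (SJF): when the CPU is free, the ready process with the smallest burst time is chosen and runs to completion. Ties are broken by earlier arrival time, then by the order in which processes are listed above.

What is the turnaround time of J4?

Gantt: | idle 0-3 | J1 3-7 | J3 7-8 | J2 8-10 | J4 10-14 |
Completion: J1=7  J2=10  J3=8  J4=14
Turnaround(J4) = completion − arrival = 14 − 6 = 8

8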